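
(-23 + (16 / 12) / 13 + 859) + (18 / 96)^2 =8347999 / 9984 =836.14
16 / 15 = 1.07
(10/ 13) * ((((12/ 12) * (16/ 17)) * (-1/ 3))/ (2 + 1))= -160/ 1989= -0.08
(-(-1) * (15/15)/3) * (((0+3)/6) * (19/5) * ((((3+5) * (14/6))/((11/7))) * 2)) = 7448/495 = 15.05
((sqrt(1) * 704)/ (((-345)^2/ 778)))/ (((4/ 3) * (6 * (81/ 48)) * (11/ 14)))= 1394176/ 3213675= 0.43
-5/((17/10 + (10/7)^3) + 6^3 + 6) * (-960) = 5488000/259097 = 21.18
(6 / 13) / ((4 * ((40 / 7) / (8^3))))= 672 / 65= 10.34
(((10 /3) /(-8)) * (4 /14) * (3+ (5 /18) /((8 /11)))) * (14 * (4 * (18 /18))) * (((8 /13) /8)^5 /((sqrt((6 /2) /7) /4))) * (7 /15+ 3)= -1948 * sqrt(21) /6940323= -0.00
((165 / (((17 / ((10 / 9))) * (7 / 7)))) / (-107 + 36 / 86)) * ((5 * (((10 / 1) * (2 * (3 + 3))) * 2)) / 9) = -13.49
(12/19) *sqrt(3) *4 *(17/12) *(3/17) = 12 *sqrt(3)/19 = 1.09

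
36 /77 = 0.47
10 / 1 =10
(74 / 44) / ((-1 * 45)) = -37 / 990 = -0.04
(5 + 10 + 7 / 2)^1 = 37 / 2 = 18.50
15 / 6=5 / 2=2.50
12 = 12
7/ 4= 1.75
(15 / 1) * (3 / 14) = 45 / 14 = 3.21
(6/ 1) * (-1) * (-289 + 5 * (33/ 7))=11148/ 7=1592.57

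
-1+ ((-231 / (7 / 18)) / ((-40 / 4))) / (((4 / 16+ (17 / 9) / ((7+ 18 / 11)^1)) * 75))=0.69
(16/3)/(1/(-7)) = -112/3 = -37.33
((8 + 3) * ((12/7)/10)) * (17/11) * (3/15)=102/175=0.58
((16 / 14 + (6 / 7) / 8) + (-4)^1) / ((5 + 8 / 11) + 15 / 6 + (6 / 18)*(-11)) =-363 / 602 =-0.60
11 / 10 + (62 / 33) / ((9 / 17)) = 13807 / 2970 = 4.65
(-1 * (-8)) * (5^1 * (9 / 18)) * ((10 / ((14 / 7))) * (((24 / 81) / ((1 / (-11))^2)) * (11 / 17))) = 1064800 / 459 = 2319.83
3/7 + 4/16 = 19/28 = 0.68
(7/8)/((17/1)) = 7/136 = 0.05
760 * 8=6080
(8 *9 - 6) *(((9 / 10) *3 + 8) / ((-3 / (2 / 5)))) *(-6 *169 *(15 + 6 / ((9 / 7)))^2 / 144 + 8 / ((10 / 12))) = 3449877629 / 13500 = 255546.49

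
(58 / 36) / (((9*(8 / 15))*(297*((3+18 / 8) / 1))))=145 / 673596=0.00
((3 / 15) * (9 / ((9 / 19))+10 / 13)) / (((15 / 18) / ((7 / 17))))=10794 / 5525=1.95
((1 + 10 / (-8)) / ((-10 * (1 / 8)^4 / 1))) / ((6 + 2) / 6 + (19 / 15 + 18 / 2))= 256 / 29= 8.83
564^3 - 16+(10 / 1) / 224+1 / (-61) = 1225702666689 / 6832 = 179406128.03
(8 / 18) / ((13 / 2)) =8 / 117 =0.07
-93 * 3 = -279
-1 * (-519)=519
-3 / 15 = -0.20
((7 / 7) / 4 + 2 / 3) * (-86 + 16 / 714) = -78.81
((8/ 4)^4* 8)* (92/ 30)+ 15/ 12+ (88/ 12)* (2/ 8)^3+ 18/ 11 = 2088421/ 5280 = 395.53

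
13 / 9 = 1.44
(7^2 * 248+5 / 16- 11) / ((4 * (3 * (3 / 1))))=194261 / 576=337.26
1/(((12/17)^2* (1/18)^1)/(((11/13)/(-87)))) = -0.35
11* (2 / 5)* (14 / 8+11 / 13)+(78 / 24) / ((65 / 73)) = 3919 / 260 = 15.07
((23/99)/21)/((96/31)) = 713/199584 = 0.00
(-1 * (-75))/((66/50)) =625/11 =56.82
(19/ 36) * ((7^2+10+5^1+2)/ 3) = 209/ 18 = 11.61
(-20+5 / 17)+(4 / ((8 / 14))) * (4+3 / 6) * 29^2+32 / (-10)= 4499661 / 170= 26468.59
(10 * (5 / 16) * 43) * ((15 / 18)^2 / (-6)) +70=94085 / 1728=54.45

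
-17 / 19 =-0.89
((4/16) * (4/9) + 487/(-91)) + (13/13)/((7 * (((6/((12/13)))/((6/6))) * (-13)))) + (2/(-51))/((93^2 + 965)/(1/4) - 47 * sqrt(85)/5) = -2338659076540622/446119223568291 - 94 * sqrt(85)/377108388477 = -5.24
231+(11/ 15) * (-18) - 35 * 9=-486/ 5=-97.20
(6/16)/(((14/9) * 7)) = 27/784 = 0.03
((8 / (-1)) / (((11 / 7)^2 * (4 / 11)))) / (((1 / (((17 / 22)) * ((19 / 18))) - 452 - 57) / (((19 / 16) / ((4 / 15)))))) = 4510695 / 57731872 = 0.08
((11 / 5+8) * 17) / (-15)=-289 / 25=-11.56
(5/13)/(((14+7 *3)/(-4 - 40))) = -44/91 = -0.48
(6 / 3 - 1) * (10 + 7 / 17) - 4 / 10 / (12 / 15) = 9.91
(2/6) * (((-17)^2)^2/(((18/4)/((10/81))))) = 763.80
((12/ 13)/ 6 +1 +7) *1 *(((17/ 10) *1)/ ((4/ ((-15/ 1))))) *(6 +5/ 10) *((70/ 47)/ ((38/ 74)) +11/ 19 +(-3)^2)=-3765279/ 893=-4216.44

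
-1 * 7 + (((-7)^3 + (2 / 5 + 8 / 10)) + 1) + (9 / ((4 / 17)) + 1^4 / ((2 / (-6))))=-6251 / 20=-312.55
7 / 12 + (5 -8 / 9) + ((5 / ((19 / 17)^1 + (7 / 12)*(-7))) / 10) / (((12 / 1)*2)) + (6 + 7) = 96308 / 5445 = 17.69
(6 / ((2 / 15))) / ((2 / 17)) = 765 / 2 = 382.50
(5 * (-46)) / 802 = -115 / 401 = -0.29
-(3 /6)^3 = -1 /8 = -0.12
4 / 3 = 1.33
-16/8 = -2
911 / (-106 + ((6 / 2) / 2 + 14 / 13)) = -23686 / 2689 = -8.81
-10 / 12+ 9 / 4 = 17 / 12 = 1.42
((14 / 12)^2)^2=2401 / 1296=1.85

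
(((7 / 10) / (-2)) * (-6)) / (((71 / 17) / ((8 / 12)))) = 119 / 355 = 0.34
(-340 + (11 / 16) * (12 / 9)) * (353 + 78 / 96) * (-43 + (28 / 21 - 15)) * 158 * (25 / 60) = 85931888575 / 192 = 447561919.66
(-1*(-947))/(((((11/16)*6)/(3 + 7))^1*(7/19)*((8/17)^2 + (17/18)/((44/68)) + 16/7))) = 2495988960/1588903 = 1570.89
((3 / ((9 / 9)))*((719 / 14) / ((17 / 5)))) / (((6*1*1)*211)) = 3595 / 100436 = 0.04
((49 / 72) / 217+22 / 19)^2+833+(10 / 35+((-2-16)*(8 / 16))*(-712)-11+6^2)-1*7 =91404620523343 / 12589069248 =7260.63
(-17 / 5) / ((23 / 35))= -119 / 23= -5.17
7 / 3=2.33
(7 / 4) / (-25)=-7 / 100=-0.07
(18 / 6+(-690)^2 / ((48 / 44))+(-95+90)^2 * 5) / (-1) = -436553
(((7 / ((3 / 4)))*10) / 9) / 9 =280 / 243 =1.15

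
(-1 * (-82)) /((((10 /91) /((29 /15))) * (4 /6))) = 108199 /50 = 2163.98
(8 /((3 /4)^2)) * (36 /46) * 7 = 1792 /23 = 77.91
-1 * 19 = -19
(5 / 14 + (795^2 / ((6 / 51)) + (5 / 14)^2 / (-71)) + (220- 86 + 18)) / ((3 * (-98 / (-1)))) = 74761829327 / 4091304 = 18273.35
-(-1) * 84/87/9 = 28/261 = 0.11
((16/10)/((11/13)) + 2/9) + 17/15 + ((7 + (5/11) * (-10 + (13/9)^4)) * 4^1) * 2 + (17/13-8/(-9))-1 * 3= 37.91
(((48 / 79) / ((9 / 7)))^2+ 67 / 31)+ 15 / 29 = 146532008 / 50495931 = 2.90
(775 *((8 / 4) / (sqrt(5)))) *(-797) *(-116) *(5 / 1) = 143300600 *sqrt(5) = 320429882.82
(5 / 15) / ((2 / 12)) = 2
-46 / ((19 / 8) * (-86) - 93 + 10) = 184 / 1149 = 0.16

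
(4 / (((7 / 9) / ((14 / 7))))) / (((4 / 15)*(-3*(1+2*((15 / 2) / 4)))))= -360 / 133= -2.71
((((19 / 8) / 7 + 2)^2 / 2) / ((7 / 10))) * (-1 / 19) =-85805 / 417088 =-0.21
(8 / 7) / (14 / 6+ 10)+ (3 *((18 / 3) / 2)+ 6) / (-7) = -2.05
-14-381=-395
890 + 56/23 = 20526/23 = 892.43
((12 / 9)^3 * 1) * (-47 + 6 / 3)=-320 / 3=-106.67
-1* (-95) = 95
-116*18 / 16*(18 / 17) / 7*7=-2349 / 17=-138.18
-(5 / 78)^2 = -25 / 6084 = -0.00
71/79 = 0.90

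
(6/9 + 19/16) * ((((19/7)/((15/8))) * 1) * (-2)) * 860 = -290852/63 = -4616.70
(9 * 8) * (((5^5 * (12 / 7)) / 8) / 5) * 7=67500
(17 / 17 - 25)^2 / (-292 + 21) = -2.13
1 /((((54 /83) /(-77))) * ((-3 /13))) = 83083 /162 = 512.86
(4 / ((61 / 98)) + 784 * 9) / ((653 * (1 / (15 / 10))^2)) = 24.33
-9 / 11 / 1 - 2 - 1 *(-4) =13 / 11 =1.18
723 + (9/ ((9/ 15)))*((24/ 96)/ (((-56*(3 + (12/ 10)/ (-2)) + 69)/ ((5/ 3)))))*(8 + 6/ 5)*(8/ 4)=235846/ 327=721.24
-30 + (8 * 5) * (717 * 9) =258090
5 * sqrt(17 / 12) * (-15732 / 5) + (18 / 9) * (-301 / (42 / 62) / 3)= -2622 * sqrt(51)- 2666 / 9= -19021.05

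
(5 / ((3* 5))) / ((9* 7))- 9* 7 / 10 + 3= -3.29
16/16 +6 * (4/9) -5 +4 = 8/3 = 2.67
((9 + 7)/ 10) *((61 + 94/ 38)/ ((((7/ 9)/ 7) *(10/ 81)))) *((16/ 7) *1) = 16922.45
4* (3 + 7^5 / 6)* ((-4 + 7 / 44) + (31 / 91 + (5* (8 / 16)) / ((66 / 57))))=-15058375 / 1001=-15043.33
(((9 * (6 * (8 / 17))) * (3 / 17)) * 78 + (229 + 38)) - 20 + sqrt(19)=sqrt(19) + 172471 / 289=601.14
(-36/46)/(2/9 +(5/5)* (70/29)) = -2349/7912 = -0.30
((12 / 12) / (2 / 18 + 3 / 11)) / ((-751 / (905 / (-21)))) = 29865 / 199766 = 0.15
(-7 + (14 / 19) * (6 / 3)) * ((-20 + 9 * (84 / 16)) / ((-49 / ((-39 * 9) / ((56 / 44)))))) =-6312735 / 7448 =-847.57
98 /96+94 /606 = 5701 /4848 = 1.18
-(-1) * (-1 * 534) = -534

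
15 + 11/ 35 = 536/ 35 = 15.31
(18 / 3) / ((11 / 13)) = 78 / 11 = 7.09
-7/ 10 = -0.70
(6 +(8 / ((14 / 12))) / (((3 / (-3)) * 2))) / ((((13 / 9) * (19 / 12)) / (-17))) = -33048 / 1729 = -19.11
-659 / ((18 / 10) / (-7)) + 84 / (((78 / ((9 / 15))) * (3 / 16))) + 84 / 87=43552369 / 16965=2567.19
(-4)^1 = -4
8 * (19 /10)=76 /5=15.20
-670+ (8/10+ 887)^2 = 19687971/25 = 787518.84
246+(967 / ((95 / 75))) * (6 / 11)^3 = 9354174 / 25289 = 369.89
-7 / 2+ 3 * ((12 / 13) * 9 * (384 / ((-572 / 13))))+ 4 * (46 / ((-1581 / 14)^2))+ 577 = 254498118397 / 714874446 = 356.00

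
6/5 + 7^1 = 41/5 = 8.20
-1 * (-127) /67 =127 /67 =1.90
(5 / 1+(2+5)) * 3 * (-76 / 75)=-912 / 25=-36.48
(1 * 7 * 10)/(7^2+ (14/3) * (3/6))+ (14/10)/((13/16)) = 2207/715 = 3.09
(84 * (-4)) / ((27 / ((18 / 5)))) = -224 / 5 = -44.80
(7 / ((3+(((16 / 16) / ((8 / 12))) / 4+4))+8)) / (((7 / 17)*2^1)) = 68 / 123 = 0.55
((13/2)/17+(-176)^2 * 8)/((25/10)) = 1685097/17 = 99123.35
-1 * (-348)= 348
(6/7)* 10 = 60/7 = 8.57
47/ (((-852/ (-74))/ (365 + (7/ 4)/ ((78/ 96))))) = 2766749/ 1846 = 1498.78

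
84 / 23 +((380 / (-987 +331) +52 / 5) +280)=5534899 / 18860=293.47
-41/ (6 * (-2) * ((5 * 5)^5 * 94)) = 41/ 11015625000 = 0.00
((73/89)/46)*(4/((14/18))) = 1314/14329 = 0.09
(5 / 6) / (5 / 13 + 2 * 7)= 65 / 1122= 0.06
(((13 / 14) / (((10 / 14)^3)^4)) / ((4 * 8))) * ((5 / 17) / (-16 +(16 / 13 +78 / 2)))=0.02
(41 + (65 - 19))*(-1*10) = -870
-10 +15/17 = -9.12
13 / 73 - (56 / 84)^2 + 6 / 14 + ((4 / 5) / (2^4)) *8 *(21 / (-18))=-7001 / 22995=-0.30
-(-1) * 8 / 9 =0.89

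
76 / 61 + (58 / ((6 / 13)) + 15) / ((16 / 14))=124.33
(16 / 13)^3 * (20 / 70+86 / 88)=398336 / 169169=2.35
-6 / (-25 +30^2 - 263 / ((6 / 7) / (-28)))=-18 / 28399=-0.00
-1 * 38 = -38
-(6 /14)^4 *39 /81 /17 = -0.00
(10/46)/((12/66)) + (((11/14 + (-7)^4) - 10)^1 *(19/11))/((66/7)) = 14672875/33396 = 439.36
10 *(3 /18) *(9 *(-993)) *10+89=-148861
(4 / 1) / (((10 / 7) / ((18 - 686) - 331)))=-13986 / 5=-2797.20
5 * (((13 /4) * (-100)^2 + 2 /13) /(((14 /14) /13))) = 2112510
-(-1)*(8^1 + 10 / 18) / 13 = 77 / 117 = 0.66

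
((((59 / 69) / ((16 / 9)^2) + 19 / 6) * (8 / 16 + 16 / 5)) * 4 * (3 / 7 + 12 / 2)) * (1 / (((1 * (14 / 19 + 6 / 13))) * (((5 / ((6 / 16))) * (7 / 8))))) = 26993889 / 1154048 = 23.39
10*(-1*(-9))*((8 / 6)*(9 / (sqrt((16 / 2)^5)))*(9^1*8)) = 429.57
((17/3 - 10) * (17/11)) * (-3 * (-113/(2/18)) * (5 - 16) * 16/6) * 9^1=5394168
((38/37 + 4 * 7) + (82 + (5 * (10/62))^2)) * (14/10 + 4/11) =385178561/1955635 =196.96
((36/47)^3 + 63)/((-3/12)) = -26350020/103823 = -253.80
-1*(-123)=123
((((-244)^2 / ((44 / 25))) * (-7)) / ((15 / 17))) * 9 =-26567940 / 11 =-2415267.27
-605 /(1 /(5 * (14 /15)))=-8470 /3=-2823.33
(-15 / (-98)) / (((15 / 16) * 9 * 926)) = 4 / 204183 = 0.00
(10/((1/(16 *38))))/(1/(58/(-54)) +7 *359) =17632/7285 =2.42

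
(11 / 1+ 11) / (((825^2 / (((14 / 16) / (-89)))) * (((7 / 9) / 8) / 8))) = -16 / 611875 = -0.00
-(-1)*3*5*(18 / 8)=135 / 4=33.75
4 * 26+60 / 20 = 107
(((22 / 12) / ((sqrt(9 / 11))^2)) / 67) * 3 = 121 / 1206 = 0.10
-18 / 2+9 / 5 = -36 / 5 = -7.20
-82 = -82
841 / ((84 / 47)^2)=1857769 / 7056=263.29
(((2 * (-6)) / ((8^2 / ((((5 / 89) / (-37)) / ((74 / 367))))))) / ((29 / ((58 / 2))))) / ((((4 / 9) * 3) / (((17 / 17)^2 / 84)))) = 0.00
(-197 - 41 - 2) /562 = -120 /281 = -0.43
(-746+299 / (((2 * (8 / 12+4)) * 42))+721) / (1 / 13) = -123513 / 392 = -315.08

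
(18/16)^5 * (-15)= -885735/32768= -27.03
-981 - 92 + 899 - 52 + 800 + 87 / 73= 41989 / 73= 575.19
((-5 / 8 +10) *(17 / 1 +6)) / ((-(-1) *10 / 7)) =2415 / 16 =150.94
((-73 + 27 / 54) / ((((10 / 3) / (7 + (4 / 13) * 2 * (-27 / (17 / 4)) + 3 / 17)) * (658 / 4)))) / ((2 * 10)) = -31407 / 1454180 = -0.02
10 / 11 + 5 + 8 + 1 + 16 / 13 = 2308 / 143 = 16.14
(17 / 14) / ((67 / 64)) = 544 / 469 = 1.16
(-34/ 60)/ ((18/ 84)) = -119/ 45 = -2.64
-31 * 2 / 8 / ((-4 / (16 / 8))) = 31 / 8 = 3.88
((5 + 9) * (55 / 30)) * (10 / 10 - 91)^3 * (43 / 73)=-804573000 / 73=-11021547.95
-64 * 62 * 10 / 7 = -39680 / 7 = -5668.57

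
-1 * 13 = -13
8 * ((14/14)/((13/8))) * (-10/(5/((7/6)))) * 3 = -448/13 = -34.46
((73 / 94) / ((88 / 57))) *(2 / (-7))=-4161 / 28952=-0.14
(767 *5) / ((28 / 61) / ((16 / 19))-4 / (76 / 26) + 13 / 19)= -3555812 / 129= -27564.43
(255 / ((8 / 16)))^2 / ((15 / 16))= 277440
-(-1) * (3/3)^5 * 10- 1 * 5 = 5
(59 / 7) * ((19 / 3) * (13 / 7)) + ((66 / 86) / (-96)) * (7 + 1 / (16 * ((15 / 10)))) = 53442831 / 539392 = 99.08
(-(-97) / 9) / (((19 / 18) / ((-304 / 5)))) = -3104 / 5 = -620.80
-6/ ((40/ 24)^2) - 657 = -659.16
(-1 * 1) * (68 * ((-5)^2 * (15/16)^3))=-1434375/1024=-1400.76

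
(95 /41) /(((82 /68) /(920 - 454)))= 1505180 /1681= 895.41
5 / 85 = 1 / 17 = 0.06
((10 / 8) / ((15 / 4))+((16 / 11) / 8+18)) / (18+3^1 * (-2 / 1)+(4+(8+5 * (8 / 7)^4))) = 112847 / 198264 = 0.57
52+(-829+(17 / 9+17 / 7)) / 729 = 2336249 / 45927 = 50.87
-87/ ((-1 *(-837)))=-29/ 279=-0.10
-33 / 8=-4.12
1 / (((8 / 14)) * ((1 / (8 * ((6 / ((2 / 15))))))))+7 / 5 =3157 / 5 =631.40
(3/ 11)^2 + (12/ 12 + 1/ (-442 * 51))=2930339/ 2727582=1.07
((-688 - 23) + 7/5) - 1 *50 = -3798/5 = -759.60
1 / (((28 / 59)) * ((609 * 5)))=59 / 85260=0.00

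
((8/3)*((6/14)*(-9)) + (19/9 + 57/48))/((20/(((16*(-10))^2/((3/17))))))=-50679.79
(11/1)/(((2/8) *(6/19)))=418/3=139.33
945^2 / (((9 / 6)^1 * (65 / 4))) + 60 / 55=5239236 / 143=36638.01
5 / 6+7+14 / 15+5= 413 / 30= 13.77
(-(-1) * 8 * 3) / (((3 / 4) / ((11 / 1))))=352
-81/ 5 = -16.20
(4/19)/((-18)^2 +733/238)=952/1479055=0.00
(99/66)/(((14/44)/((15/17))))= 495/119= 4.16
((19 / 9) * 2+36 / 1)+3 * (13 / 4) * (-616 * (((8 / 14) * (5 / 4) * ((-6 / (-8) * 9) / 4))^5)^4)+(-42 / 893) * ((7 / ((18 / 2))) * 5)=-251669.83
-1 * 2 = -2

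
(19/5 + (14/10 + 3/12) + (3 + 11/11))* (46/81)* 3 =161/10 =16.10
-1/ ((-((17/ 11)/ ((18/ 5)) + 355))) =198/ 70375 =0.00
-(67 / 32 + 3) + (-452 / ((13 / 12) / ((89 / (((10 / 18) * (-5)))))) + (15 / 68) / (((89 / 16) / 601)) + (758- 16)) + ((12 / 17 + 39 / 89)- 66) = 13017599177 / 925600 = 14063.96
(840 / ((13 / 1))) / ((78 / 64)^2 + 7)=860160 / 112957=7.61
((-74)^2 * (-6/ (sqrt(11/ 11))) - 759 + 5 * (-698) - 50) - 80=-37235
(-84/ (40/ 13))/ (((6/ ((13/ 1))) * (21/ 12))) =-169/ 5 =-33.80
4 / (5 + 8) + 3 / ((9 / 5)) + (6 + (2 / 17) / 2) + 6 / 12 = 11315 / 1326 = 8.53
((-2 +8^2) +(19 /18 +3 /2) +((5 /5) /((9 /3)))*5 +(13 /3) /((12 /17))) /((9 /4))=2605 /81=32.16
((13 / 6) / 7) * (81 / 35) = 351 / 490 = 0.72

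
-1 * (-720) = 720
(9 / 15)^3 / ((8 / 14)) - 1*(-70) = 70.38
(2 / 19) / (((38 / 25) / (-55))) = -1375 / 361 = -3.81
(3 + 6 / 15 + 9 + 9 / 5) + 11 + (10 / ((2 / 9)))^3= 455751 / 5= 91150.20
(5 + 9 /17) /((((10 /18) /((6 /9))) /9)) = 5076 /85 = 59.72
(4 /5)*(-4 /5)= -16 /25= -0.64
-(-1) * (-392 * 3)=-1176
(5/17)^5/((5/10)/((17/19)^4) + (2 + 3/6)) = 3125/4657371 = 0.00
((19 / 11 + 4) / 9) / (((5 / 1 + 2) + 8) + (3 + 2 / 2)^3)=7 / 869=0.01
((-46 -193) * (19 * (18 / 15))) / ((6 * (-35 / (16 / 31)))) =72656 / 5425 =13.39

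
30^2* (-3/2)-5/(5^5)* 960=-168942/125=-1351.54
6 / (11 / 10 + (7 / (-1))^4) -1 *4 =-32008 / 8007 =-4.00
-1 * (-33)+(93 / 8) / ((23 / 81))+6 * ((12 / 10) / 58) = 74.06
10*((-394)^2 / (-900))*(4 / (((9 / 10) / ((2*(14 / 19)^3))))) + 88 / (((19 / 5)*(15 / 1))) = -3406882936 / 555579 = -6132.13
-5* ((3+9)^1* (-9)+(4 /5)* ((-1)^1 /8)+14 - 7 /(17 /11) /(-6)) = 23803 /51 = 466.73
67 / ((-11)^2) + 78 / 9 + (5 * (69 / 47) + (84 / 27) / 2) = 927250 / 51183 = 18.12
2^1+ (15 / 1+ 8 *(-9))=-55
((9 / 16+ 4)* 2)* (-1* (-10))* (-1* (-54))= 4927.50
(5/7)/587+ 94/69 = 1.36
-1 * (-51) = 51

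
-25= -25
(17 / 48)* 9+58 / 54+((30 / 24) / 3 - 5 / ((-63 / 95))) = 36947 / 3024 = 12.22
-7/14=-1/2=-0.50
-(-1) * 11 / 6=11 / 6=1.83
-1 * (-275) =275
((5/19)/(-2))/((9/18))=-5/19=-0.26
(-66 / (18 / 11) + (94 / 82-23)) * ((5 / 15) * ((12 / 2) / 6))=-7649 / 369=-20.73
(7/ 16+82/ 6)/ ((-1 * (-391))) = 677/ 18768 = 0.04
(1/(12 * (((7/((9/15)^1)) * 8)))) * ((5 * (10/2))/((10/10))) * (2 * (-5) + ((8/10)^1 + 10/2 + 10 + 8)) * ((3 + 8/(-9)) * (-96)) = -437/7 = -62.43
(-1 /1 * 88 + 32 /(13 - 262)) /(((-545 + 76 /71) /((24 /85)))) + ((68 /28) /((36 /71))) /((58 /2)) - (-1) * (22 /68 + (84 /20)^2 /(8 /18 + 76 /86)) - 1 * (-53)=904519296695723 /13537482375900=66.82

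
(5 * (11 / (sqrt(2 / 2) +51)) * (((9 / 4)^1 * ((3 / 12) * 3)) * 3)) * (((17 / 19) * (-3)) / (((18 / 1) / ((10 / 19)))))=-0.42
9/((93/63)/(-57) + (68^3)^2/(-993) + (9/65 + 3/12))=-927124380/10256512610064713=-0.00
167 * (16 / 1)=2672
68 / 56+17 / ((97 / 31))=9027 / 1358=6.65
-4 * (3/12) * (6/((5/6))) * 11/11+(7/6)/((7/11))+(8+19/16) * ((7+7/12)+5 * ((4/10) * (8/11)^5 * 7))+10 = 15534443623/154608960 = 100.48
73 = 73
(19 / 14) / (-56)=-0.02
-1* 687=-687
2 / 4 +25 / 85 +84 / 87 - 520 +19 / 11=-5602101 / 10846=-516.51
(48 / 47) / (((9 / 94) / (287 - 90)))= 6304 / 3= 2101.33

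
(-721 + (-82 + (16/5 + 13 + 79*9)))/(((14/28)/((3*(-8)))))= 18192/5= 3638.40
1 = 1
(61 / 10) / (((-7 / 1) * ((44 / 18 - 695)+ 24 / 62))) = 17019 / 13518050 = 0.00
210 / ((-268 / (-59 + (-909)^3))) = 39432198120 / 67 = 588540270.45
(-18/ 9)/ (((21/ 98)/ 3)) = -28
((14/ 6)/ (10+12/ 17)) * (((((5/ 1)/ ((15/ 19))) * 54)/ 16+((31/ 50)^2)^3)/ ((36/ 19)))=108163616813963/ 43875000000000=2.47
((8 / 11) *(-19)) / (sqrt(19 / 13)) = -8 *sqrt(247) / 11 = -11.43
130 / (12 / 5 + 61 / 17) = 11050 / 509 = 21.71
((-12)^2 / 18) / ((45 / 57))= 152 / 15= 10.13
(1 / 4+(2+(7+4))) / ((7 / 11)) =583 / 28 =20.82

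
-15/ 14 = -1.07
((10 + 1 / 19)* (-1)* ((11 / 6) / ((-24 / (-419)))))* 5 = -1608.77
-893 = -893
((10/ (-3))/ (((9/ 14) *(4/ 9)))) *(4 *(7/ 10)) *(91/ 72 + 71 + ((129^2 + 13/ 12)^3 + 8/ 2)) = -390267957283511041/ 2592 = -150566341544564.44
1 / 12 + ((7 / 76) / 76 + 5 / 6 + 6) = 119873 / 17328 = 6.92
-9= -9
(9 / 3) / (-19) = -0.16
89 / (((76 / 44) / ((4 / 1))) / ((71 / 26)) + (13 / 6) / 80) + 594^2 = 24531826308 / 69433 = 353316.53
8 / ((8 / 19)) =19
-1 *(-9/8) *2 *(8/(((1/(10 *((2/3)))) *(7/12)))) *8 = 11520/7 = 1645.71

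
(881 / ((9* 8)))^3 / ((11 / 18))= 683797841 / 228096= 2997.85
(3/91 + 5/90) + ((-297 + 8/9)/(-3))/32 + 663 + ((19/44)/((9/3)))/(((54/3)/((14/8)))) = 24006715/36036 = 666.19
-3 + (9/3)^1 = 0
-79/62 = -1.27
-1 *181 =-181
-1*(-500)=500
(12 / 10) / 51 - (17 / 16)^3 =-409413 / 348160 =-1.18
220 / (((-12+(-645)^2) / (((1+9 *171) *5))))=1694000 / 416013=4.07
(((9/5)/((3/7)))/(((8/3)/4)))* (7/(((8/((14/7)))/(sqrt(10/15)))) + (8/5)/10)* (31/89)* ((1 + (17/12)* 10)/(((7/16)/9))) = 1218672/11125 + 177723* sqrt(6)/445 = 1087.81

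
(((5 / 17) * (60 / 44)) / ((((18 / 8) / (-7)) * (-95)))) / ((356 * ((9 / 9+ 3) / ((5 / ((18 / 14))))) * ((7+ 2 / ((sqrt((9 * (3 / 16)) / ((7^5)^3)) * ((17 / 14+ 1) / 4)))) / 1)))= -168175 / 24596638236469534488308+ 71483532400 * sqrt(21) / 55342436032056452598693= 0.00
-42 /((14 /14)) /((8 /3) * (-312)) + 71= 29557 /416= 71.05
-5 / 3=-1.67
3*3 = 9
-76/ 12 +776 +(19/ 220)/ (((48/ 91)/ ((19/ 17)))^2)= 112803976339/ 146488320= 770.05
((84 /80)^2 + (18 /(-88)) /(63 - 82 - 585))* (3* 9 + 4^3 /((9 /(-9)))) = -13555431 /332200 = -40.81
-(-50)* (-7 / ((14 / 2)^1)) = -50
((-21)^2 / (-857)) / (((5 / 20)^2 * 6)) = -1176 / 857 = -1.37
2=2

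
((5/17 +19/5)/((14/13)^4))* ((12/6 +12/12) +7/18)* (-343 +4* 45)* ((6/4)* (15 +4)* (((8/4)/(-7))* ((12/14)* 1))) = 11735.36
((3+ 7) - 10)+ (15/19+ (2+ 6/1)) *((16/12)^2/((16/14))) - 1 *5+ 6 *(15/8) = 13627/684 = 19.92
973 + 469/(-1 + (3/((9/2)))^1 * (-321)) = 208726/215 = 970.82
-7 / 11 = -0.64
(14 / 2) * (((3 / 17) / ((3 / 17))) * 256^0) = 7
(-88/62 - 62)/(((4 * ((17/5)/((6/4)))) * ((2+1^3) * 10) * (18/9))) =-983/8432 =-0.12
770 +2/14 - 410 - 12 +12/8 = 4895/14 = 349.64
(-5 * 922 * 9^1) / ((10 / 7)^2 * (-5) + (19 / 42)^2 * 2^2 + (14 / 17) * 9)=311050530 / 14797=21021.19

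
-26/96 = -13/48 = -0.27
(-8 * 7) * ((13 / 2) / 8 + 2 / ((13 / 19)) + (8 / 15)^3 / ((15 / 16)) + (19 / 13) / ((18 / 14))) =-371066927 / 1316250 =-281.91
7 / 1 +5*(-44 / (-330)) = 23 / 3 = 7.67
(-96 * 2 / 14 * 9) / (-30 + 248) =-0.57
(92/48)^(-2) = 144/529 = 0.27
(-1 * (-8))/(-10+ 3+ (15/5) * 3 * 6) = 8/47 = 0.17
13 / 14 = 0.93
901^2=811801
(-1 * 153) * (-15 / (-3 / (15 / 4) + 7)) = 11475 / 31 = 370.16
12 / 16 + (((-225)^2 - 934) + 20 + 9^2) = 199171 / 4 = 49792.75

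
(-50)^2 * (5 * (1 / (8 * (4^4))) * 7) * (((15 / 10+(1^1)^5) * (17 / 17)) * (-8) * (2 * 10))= -546875 / 32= -17089.84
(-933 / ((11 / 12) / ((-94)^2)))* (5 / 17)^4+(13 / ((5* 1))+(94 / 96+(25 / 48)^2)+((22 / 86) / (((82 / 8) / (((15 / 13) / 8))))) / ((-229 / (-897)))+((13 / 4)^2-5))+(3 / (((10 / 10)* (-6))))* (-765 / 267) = -25589323809762950585759 / 380293279820847360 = -67288.39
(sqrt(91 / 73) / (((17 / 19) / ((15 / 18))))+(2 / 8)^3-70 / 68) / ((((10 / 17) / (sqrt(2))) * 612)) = 0.00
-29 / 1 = -29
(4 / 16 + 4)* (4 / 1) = 17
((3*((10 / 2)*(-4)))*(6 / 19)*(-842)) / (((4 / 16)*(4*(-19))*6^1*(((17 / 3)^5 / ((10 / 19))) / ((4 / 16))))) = -30690900 / 9738799163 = -0.00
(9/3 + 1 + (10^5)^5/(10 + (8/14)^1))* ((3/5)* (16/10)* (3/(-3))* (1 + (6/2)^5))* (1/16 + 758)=-155372490000000000000000657003672/925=-167970259459459459459460200000.00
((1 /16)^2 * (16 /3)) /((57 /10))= 5 /1368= 0.00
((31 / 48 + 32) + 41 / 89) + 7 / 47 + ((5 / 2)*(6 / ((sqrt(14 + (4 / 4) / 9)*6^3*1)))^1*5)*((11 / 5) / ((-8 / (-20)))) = 275*sqrt(127) / 6096 + 6677161 / 200784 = 33.76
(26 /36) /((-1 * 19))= -13 /342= -0.04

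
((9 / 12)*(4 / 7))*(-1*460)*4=-5520 / 7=-788.57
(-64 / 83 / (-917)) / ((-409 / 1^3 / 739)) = -47296 / 31129399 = -0.00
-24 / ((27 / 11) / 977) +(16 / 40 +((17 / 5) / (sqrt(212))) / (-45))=-429862 / 45 - 17*sqrt(53) / 23850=-9552.49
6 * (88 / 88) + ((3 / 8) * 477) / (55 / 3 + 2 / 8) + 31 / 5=48671 / 2230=21.83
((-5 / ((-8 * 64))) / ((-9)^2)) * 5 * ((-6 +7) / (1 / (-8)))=-25 / 5184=-0.00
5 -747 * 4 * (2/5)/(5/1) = -5851/25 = -234.04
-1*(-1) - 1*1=0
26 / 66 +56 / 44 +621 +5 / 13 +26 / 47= 1143067 / 1833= 623.60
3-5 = -2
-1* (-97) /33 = 97 /33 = 2.94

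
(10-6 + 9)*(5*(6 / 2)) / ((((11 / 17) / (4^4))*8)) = 106080 / 11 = 9643.64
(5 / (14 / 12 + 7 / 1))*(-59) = -1770 / 49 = -36.12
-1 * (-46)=46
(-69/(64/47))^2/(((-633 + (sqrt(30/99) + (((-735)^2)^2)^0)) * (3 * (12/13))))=-39603700851/26994651136 - 15191293 * sqrt(330)/215957209088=-1.47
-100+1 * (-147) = -247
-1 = -1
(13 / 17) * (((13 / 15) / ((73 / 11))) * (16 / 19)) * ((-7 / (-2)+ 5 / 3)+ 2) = 639496 / 1061055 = 0.60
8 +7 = 15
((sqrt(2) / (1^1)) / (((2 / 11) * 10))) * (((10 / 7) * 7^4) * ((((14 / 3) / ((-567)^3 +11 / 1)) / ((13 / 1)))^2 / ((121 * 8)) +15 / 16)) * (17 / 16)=66858587753025755160729689 * sqrt(2) / 35579527322148793691136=2657.49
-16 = -16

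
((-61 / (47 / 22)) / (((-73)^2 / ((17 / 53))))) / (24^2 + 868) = -11407 / 9584217158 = -0.00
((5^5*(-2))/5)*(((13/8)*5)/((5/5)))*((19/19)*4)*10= -406250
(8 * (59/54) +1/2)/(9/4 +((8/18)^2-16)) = -2994/4391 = -0.68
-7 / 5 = -1.40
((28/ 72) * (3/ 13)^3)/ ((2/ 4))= 21/ 2197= 0.01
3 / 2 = 1.50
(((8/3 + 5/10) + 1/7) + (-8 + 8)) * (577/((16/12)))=80203/56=1432.20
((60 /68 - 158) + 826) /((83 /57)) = 7809 /17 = 459.35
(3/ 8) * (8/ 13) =3/ 13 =0.23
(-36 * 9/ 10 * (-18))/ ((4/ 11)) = 8019/ 5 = 1603.80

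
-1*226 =-226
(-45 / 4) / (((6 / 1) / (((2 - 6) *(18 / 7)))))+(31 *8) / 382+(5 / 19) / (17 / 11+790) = 4409359284 / 221183921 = 19.94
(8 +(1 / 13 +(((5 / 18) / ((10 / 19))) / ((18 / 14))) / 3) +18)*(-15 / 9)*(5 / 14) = -8280925 / 530712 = -15.60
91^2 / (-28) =-1183 / 4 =-295.75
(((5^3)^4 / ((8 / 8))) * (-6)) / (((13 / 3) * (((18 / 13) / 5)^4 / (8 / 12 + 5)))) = -5699005126953125 / 17496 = -325731888829.05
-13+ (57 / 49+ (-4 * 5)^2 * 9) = 175820 / 49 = 3588.16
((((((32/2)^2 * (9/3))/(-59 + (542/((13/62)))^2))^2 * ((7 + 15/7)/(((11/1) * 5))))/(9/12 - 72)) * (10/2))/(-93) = 479174066176/289156033606034187179125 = 0.00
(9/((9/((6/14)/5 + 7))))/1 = 248/35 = 7.09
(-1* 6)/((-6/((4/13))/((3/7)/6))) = 2/91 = 0.02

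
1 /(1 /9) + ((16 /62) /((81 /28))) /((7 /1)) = 22631 /2511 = 9.01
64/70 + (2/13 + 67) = 30971/455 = 68.07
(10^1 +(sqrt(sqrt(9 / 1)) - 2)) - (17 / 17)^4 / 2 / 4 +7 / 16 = sqrt(3) +133 / 16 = 10.04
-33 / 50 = -0.66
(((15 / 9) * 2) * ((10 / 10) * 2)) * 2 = 40 / 3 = 13.33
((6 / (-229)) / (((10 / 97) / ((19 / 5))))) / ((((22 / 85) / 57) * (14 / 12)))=-16072803 / 88165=-182.30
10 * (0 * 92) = 0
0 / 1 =0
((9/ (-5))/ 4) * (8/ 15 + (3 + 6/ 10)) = -93/ 50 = -1.86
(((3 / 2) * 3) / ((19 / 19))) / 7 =9 / 14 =0.64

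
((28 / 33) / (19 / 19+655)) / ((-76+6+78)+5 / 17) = 119 / 763092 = 0.00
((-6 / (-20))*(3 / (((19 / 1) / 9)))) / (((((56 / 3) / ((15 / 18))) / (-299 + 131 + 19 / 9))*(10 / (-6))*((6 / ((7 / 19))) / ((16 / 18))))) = 1493 / 14440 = 0.10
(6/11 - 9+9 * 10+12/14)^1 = 6345/77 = 82.40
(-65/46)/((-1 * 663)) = 5/2346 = 0.00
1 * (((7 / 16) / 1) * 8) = 7 / 2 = 3.50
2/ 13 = 0.15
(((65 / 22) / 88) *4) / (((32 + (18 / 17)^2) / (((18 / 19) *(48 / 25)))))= 202878 / 27507535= 0.01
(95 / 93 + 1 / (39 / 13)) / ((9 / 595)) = 8330 / 93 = 89.57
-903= -903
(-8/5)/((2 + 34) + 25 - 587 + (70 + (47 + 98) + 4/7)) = 0.01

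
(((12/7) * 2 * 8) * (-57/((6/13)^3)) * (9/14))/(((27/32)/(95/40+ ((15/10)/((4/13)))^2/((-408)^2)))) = -39120996941/1359456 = -28776.95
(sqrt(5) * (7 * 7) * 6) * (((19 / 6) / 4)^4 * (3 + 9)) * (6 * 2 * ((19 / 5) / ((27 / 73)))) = 8857006123 * sqrt(5) / 51840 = 382038.34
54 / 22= 27 / 11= 2.45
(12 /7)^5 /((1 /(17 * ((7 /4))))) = 440.46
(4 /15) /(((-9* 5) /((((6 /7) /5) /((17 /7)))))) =-8 /19125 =-0.00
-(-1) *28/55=28/55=0.51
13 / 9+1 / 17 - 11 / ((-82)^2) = 1544837 / 1028772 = 1.50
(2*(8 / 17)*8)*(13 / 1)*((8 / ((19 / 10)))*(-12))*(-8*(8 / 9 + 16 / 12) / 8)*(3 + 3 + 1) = 74547200 / 969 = 76932.09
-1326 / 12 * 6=-663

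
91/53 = 1.72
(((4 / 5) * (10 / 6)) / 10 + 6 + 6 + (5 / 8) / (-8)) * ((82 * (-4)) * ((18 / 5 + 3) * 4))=-5219423 / 50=-104388.46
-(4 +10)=-14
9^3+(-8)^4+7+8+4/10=24202/5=4840.40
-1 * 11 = -11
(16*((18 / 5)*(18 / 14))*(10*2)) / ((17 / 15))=155520 / 119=1306.89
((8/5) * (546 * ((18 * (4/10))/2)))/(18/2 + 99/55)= 1456/5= 291.20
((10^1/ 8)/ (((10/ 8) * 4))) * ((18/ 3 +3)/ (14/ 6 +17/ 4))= 27/ 79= 0.34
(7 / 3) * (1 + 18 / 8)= 91 / 12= 7.58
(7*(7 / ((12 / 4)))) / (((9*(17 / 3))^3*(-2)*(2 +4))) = -49 / 4775436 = -0.00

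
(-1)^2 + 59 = 60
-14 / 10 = -1.40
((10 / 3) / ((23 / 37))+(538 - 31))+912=98281 / 69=1424.36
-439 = -439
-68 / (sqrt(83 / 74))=-68 * sqrt(6142) / 83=-64.21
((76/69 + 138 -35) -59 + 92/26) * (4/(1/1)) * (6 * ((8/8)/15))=69808/897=77.82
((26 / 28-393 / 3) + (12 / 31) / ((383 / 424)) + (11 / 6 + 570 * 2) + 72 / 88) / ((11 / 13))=36118436458 / 30169293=1197.19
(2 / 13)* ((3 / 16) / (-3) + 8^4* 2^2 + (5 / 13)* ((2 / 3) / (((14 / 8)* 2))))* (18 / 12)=71565359 / 18928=3780.93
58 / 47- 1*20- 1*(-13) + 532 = 24733 / 47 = 526.23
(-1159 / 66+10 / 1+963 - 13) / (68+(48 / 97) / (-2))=6033497 / 433752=13.91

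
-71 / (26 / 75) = -5325 / 26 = -204.81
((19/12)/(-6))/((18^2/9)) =-19/2592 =-0.01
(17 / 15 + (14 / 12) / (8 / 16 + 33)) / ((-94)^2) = 0.00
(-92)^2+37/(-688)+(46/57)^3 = 1078481918803/127412784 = 8464.47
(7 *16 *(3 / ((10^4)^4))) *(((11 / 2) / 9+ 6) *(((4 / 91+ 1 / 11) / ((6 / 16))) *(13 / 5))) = 357 / 1718750000000000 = 0.00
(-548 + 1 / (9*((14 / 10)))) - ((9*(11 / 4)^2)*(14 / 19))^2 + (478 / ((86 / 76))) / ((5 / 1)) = -932131350617 / 312943680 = -2978.59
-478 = -478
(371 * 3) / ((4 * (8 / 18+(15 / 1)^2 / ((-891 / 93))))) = -110187 / 9124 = -12.08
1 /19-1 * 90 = -89.95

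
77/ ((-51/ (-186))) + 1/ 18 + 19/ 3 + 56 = 105023/ 306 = 343.21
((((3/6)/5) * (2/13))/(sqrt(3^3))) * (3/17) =sqrt(3)/3315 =0.00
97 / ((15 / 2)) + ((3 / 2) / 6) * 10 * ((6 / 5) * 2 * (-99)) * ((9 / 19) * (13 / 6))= -170059 / 285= -596.70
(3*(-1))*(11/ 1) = -33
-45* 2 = -90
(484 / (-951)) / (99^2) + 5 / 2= 385147 / 154062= 2.50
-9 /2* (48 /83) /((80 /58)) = -783 /415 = -1.89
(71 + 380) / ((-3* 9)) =-16.70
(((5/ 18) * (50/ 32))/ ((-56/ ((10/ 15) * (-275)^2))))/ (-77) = 859375/ 169344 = 5.07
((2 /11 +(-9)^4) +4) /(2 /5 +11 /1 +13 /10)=722170 /1397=516.94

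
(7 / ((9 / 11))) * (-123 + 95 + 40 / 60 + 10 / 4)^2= 1709477 / 324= 5276.16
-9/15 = -3/5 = -0.60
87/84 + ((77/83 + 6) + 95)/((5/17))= 807799/2324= 347.59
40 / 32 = 5 / 4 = 1.25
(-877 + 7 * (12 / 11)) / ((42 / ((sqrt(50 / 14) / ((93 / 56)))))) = -191260 * sqrt(7) / 21483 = -23.55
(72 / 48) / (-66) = -1 / 44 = -0.02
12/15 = 4/5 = 0.80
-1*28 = -28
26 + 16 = 42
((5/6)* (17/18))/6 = 85/648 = 0.13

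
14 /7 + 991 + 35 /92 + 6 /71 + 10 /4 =6505643 /6532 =995.96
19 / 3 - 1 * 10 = -11 / 3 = -3.67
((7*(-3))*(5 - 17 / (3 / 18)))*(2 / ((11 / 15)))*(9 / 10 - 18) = -1044981 / 11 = -94998.27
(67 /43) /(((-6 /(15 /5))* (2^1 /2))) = -67 /86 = -0.78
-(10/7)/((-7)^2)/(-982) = 5/168413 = 0.00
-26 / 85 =-0.31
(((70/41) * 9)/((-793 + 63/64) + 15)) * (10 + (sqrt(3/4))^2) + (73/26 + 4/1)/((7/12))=2125857078/185538899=11.46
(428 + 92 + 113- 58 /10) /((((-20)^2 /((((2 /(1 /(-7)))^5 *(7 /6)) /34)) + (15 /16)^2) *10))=47225249792 /645455625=73.17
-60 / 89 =-0.67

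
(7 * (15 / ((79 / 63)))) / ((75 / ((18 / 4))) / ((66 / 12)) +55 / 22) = 87318 / 5767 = 15.14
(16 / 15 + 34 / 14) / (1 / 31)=11377 / 105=108.35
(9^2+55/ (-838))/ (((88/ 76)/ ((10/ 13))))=53.77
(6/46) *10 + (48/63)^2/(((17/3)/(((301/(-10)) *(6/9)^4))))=2312078/3325455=0.70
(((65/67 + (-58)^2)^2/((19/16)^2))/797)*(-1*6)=-78073428801024/1291561613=-60448.86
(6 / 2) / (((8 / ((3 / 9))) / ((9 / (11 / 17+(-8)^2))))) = 0.02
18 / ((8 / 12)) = 27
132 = 132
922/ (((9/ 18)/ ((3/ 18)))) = 922/ 3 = 307.33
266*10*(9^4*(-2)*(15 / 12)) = -43630650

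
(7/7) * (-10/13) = -10/13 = -0.77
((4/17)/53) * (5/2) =10/901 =0.01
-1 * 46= -46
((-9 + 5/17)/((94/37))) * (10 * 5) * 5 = -856.70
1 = 1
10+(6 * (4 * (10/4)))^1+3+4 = 77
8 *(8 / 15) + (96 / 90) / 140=4.27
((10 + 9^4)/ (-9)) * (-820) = 5388220/ 9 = 598691.11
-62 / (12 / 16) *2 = -496 / 3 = -165.33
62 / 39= 1.59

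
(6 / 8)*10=15 / 2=7.50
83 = 83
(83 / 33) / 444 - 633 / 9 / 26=-514183 / 190476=-2.70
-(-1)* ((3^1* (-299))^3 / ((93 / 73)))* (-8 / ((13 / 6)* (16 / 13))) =52686601929 / 31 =1699567804.16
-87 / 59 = -1.47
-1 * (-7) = 7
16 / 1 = 16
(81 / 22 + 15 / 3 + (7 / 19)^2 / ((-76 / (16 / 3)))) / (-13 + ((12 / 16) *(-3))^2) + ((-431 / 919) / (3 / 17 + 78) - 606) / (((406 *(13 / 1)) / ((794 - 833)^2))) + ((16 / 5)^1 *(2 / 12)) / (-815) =-117327632078930220917 / 667656912933814650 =-175.73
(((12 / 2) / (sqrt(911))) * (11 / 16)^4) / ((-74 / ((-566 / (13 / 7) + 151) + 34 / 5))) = 419596419 * sqrt(911) / 143586426880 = 0.09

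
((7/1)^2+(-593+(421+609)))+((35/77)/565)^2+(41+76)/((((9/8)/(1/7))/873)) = 145534345513/10815343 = 13456.29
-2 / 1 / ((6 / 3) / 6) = -6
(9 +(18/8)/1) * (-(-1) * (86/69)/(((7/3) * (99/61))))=13115/3542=3.70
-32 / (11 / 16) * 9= -4608 / 11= -418.91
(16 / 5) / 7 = 16 / 35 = 0.46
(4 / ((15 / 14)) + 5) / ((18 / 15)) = 131 / 18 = 7.28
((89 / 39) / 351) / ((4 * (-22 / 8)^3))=-1424 / 18220059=-0.00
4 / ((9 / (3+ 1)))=1.78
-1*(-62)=62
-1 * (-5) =5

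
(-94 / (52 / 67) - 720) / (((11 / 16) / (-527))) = 644753.17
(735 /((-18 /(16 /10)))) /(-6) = 10.89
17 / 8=2.12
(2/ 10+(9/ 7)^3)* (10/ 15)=7976/ 5145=1.55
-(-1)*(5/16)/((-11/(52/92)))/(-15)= 13/12144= 0.00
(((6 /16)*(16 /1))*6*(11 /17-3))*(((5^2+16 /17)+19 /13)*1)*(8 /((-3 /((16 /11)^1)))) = 372080640 /41327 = 9003.33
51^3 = 132651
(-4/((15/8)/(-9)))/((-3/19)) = -121.60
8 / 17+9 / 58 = 617 / 986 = 0.63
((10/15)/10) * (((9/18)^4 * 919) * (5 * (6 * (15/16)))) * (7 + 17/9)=22975/24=957.29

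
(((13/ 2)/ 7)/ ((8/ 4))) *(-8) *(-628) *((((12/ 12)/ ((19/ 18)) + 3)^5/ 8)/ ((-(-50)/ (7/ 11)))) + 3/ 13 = 2518725531909/ 708164314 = 3556.70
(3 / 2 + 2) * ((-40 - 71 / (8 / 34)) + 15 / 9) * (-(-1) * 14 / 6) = -199969 / 72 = -2777.35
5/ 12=0.42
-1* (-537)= 537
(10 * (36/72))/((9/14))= 70/9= 7.78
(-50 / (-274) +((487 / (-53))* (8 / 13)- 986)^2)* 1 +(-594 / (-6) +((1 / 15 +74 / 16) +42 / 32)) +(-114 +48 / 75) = 76746306592867021 / 78044132400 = 983370.62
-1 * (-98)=98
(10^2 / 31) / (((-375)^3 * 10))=-2 / 326953125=-0.00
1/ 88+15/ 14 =667/ 616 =1.08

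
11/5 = 2.20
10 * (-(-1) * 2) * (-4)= -80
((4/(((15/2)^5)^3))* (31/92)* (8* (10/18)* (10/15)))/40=2031616/271932105926513671875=0.00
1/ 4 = 0.25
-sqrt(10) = -3.16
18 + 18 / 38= 351 / 19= 18.47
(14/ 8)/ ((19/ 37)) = 259/ 76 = 3.41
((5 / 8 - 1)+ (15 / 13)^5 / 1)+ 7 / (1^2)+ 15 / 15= 28723873 / 2970344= 9.67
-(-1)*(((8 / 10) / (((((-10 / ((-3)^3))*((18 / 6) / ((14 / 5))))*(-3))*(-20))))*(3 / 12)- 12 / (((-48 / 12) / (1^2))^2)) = -927 / 1250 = -0.74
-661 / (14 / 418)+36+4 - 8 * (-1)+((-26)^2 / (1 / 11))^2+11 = 386920936 / 7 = 55274419.43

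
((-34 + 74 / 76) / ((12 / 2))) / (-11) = 1255 / 2508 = 0.50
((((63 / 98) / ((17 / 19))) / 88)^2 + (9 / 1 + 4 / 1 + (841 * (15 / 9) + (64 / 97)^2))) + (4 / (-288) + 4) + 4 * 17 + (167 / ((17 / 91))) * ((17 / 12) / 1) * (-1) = 8196935063754721 / 37145416847616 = 220.67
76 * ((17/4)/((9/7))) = 251.22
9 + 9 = 18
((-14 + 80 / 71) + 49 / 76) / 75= -4399 / 26980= -0.16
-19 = -19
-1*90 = -90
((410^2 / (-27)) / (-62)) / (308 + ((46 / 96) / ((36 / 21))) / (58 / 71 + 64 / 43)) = 548678400 / 1683554789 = 0.33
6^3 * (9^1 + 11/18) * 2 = 4152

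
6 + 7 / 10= 67 / 10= 6.70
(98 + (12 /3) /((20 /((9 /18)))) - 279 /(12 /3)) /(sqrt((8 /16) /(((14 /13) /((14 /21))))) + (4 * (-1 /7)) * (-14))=47628 /13375 - 567 * sqrt(546) /53500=3.31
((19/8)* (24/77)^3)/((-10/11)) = -16416/207515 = -0.08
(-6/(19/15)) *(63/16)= -2835/152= -18.65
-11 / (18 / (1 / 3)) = -0.20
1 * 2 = 2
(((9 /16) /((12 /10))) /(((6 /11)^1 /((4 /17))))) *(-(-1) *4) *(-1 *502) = -13805 /34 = -406.03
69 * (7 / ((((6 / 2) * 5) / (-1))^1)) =-161 / 5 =-32.20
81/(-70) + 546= 38139/70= 544.84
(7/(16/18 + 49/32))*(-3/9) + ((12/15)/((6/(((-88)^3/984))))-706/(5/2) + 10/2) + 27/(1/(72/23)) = -286.18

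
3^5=243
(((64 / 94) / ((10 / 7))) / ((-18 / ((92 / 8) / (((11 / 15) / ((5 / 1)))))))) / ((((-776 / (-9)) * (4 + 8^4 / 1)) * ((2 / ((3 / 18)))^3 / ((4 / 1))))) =-161 / 11843187840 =-0.00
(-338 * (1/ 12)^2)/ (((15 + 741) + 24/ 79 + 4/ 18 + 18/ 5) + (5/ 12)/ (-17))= -1134835/ 367493878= -0.00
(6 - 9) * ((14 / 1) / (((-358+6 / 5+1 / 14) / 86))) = 252840 / 24971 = 10.13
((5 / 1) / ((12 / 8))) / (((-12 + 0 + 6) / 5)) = -25 / 9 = -2.78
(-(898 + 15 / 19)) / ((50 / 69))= -1178313 / 950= -1240.33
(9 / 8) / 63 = 1 / 56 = 0.02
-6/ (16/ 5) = -15/ 8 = -1.88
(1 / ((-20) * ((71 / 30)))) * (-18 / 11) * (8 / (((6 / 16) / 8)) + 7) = 4797 / 781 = 6.14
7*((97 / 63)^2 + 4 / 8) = 22787 / 1134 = 20.09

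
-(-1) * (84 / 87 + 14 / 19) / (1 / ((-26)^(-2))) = 469 / 186238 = 0.00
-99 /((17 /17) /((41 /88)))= -369 /8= -46.12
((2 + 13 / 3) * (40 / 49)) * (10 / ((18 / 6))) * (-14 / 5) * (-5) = 15200 / 63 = 241.27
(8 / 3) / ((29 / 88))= 704 / 87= 8.09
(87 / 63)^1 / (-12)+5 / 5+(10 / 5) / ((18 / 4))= 335 / 252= 1.33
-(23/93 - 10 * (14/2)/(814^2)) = -7616599/30810714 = -0.25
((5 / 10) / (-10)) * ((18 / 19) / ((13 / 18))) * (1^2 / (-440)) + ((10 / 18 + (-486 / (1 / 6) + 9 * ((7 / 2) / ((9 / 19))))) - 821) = -17948229571 / 4890600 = -3669.94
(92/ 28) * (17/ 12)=391/ 84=4.65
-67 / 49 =-1.37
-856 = -856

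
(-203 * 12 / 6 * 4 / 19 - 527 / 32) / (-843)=61981 / 512544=0.12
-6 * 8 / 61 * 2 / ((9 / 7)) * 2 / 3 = -448 / 549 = -0.82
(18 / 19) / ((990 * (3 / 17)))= 17 / 3135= 0.01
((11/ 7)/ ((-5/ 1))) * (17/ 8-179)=3113/ 56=55.59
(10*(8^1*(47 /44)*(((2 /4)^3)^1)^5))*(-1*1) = -235 /90112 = -0.00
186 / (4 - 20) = -93 / 8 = -11.62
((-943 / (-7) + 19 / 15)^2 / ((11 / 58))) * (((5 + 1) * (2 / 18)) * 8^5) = 70444970934272 / 33075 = 2129855508.22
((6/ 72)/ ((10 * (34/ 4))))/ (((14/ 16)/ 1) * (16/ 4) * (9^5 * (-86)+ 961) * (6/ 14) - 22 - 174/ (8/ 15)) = -1/ 7768552305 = -0.00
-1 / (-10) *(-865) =-173 / 2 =-86.50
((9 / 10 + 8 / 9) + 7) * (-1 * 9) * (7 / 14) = -791 / 20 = -39.55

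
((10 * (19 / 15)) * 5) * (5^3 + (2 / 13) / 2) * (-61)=-6281780 / 13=-483213.85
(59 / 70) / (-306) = -59 / 21420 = -0.00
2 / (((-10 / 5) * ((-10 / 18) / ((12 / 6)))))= 18 / 5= 3.60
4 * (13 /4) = 13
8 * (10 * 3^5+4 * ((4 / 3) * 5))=58960 / 3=19653.33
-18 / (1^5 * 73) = -18 / 73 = -0.25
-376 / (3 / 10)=-3760 / 3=-1253.33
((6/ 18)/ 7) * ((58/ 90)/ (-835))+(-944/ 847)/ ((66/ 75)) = -190027657/ 150036975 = -1.27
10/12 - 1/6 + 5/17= 49/51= 0.96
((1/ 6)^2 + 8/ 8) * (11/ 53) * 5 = 2035/ 1908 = 1.07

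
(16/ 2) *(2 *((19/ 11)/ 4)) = 76/ 11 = 6.91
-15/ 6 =-5/ 2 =-2.50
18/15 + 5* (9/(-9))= -19/5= -3.80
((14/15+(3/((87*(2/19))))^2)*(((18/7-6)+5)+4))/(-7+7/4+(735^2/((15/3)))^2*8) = 682643/10995712249169865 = 0.00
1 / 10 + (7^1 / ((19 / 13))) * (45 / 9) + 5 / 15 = 13897 / 570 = 24.38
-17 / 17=-1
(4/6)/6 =1/9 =0.11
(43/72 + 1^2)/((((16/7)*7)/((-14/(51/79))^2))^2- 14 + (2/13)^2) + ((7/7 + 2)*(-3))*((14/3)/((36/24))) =-447099379712794123/15902922683564496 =-28.11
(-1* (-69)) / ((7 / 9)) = 621 / 7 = 88.71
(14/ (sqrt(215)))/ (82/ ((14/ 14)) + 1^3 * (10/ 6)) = 42 * sqrt(215)/ 53965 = 0.01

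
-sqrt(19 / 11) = -sqrt(209) / 11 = -1.31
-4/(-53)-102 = -5402/53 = -101.92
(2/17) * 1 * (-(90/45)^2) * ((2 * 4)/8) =-8/17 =-0.47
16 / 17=0.94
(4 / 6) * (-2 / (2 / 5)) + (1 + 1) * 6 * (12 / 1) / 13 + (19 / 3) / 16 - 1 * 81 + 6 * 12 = -179 / 208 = -0.86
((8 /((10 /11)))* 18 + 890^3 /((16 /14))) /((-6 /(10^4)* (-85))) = 616848033400 /51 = 12095059478.43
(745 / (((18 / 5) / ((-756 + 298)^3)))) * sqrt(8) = -357867872200 * sqrt(2) / 9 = -56233510933.65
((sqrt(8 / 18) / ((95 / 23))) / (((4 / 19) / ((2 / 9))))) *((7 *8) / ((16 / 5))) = 161 / 54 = 2.98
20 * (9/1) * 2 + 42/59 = 21282/59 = 360.71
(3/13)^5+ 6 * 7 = 15594549/371293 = 42.00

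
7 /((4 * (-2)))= -7 /8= -0.88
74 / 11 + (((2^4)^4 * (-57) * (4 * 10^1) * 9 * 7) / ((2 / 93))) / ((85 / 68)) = -350185586681.27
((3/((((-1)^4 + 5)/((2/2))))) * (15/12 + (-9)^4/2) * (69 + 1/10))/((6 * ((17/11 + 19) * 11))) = 9070757/108480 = 83.62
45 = 45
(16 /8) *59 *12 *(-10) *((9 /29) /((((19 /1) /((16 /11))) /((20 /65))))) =-8156160 /78793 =-103.51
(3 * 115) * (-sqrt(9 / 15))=-69 * sqrt(15)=-267.24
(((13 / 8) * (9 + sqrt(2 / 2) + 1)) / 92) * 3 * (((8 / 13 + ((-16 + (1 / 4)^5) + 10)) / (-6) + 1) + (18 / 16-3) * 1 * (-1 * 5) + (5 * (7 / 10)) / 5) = 52593717 / 7536640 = 6.98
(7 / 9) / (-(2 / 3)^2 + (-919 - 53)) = -7 / 8752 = -0.00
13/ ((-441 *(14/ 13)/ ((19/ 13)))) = -247/ 6174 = -0.04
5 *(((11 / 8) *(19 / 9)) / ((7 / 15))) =5225 / 168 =31.10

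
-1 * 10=-10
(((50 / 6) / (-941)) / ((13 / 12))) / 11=-100 / 134563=-0.00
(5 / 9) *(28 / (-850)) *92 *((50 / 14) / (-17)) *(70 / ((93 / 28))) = 1803200 / 241893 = 7.45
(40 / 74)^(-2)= 1369 / 400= 3.42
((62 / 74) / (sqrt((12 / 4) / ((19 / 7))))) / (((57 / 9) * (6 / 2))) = 31 * sqrt(399) / 14763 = 0.04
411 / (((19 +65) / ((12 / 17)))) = 3.45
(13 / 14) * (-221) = -2873 / 14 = -205.21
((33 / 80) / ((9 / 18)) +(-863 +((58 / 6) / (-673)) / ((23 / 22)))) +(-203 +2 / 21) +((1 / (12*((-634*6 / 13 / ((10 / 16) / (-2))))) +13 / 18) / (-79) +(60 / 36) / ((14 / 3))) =-11094413077872823 / 10419779247360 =-1064.75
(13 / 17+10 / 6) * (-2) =-248 / 51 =-4.86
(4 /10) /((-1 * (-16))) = 1 /40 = 0.02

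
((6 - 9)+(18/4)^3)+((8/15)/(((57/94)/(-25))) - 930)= -1181765/1368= -863.86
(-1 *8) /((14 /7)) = -4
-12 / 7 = -1.71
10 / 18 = 5 / 9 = 0.56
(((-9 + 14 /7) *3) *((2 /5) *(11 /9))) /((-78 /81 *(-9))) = -77 /65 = -1.18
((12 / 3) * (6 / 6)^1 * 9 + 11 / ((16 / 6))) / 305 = 321 / 2440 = 0.13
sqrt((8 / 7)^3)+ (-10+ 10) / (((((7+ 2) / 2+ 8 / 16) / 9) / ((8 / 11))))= 16 *sqrt(14) / 49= 1.22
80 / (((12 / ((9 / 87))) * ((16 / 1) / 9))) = 45 / 116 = 0.39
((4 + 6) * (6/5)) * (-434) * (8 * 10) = -416640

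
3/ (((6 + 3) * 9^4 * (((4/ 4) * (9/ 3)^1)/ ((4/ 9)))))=0.00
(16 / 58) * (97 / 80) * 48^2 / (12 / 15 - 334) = -55872 / 24157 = -2.31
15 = 15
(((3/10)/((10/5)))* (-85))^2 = 2601/16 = 162.56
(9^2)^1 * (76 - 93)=-1377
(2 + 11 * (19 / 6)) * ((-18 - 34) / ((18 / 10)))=-28730 / 27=-1064.07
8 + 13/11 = 101/11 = 9.18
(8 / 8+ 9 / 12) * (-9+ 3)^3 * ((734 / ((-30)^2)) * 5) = -7707 / 5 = -1541.40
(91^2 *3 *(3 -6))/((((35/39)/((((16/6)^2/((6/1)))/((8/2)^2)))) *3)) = -30758/15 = -2050.53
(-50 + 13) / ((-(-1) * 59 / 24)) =-888 / 59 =-15.05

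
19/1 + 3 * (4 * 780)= 9379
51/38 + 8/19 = 67/38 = 1.76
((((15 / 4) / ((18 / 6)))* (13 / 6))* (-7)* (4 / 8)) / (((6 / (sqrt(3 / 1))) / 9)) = -455* sqrt(3) / 32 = -24.63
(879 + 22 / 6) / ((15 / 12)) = 10592 / 15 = 706.13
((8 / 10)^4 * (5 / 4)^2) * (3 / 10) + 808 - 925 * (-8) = 1026024 / 125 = 8208.19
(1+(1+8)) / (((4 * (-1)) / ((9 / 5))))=-4.50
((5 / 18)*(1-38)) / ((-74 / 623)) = 3115 / 36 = 86.53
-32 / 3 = -10.67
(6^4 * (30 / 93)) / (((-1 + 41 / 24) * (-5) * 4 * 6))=-2592 / 527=-4.92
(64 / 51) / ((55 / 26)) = 1664 / 2805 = 0.59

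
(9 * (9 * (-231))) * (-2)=37422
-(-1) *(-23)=-23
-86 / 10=-43 / 5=-8.60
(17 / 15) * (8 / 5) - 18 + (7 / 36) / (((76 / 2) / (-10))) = -277667 / 17100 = -16.24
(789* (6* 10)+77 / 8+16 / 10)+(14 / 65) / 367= 9036507891 / 190840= 47351.23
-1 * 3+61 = 58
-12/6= -2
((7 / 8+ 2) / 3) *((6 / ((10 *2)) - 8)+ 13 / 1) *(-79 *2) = -96301 / 120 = -802.51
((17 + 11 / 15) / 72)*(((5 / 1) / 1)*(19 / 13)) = 2527 / 1404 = 1.80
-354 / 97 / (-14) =177 / 679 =0.26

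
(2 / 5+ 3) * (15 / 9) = 17 / 3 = 5.67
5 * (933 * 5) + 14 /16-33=186343 /8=23292.88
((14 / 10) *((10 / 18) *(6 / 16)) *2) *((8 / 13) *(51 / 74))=119 / 481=0.25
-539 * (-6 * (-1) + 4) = -5390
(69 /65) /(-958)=-69 /62270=-0.00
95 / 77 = 1.23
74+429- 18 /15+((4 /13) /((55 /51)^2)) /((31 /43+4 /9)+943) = 501.80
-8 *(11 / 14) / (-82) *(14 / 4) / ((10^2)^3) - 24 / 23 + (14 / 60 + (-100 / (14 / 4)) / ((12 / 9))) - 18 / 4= -529506794687 / 19803000000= -26.74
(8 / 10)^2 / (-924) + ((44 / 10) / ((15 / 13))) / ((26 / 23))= 19477 / 5775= 3.37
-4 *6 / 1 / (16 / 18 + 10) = -108 / 49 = -2.20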